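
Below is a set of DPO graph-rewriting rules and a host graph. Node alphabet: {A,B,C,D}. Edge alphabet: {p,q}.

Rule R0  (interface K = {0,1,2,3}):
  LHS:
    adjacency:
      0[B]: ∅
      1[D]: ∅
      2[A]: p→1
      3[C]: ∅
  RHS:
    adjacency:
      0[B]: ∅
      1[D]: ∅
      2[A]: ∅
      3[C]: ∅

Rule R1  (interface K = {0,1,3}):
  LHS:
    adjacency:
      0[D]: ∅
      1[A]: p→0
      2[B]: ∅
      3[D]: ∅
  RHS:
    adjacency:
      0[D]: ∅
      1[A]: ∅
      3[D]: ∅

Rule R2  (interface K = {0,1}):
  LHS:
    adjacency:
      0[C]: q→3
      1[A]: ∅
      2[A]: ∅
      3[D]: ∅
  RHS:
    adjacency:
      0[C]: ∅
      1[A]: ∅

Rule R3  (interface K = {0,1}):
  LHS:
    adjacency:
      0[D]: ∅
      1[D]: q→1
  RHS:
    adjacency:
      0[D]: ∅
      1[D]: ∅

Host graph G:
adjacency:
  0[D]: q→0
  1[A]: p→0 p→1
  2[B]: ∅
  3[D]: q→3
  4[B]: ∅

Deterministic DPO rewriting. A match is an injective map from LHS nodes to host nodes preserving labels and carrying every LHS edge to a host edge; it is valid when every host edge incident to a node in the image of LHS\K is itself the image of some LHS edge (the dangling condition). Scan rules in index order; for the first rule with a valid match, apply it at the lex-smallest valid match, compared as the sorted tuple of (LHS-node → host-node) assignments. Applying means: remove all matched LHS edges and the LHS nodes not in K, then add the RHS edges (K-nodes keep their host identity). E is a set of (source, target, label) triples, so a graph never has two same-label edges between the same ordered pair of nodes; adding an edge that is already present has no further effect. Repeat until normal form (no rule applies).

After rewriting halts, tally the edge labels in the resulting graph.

Answer: p:1

Derivation:
start.  V:5 E:4  edges: 0-q->0 1-p->0 1-p->1 3-q->3
1. fire R1 via {0↦0, 1↦1, 2↦2, 3↦3}  →  V:4 E:3  edges: 0-q->0 1-p->1 3-q->3
2. fire R3 via {0↦0, 1↦3}  →  V:4 E:2  edges: 0-q->0 1-p->1
3. fire R3 via {0↦3, 1↦0}  →  V:4 E:1  edges: 1-p->1
final graph: no rule applies after step 3
NF edges: [(1, 1, 'p')]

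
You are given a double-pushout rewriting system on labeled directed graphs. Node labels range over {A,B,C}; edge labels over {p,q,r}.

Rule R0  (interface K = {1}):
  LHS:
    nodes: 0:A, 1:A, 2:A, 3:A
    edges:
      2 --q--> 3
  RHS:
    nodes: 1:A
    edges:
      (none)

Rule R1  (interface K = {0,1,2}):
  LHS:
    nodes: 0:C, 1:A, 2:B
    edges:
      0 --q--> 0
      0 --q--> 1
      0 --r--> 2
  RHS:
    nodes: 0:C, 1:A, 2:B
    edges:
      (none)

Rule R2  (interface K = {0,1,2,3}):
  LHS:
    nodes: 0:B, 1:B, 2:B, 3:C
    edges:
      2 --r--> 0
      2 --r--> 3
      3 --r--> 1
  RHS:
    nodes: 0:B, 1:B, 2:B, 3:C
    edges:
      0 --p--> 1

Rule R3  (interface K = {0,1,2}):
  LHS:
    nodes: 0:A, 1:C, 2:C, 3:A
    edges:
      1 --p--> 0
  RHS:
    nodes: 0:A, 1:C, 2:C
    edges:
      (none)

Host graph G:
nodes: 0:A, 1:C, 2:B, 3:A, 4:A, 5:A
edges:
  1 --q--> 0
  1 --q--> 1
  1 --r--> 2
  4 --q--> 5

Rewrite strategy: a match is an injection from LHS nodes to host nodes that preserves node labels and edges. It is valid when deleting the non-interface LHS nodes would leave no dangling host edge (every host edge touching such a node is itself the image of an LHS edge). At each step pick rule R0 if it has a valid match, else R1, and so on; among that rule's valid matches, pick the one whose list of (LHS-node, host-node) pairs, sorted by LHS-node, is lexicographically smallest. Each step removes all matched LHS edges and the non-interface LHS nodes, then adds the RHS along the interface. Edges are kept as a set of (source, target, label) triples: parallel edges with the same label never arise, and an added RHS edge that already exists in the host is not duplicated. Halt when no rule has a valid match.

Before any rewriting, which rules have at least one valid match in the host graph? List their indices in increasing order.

R0: 1 valid match — {0↦3, 1↦0, 2↦4, 3↦5}
R1: 1 valid match — {0↦1, 1↦0, 2↦2}
R2: no valid match — LHS pattern not found
R3: no valid match — LHS pattern not found

Answer: [R0,R1]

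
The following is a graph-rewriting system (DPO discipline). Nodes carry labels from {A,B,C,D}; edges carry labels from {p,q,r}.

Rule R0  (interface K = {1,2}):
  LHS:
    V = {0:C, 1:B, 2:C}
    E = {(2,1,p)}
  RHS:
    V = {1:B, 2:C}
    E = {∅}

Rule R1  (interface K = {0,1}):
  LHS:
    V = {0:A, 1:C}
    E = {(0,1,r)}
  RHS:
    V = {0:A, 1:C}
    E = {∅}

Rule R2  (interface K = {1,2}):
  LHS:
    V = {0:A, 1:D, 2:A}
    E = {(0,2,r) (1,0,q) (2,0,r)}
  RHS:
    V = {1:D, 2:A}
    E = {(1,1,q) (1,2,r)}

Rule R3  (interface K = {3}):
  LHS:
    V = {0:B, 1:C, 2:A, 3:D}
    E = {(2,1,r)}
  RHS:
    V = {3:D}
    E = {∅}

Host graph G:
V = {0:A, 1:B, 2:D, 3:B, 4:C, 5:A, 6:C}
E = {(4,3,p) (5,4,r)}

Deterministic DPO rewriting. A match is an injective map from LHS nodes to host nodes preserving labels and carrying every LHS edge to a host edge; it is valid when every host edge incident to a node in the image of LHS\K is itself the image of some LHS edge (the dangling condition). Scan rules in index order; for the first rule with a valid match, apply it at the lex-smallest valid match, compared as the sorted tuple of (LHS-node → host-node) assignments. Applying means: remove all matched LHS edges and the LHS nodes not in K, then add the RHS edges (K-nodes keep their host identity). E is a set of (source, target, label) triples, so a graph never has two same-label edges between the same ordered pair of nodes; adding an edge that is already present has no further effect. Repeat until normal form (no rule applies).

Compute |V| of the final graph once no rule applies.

start.  V:7 E:2  edges: 4-p->3 5-r->4
1. fire R0 via {0↦6, 1↦3, 2↦4}  →  V:6 E:1  edges: 5-r->4
2. fire R1 via {0↦5, 1↦4}  →  V:6 E:0  edges: ∅
halt: no rule applies after step 2
NF nodes: {0:A, 1:B, 2:D, 3:B, 4:C, 5:A}

Answer: 6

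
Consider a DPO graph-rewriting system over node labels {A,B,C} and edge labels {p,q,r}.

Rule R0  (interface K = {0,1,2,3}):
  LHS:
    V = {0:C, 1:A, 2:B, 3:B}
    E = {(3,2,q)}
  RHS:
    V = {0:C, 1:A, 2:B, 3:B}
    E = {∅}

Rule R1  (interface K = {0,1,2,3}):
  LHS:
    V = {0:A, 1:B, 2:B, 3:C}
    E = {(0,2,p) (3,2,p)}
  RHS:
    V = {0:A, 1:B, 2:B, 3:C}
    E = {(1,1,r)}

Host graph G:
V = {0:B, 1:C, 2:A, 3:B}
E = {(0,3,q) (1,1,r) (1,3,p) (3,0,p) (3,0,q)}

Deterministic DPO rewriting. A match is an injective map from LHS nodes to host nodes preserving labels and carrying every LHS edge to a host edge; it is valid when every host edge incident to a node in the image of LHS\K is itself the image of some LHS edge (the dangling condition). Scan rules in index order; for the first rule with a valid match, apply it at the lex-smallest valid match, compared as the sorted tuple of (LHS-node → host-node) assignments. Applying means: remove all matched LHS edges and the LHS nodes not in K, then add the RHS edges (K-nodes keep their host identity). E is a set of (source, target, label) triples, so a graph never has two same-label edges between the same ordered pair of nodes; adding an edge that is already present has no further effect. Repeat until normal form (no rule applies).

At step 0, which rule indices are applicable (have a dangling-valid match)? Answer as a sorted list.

R0: 2 valid matches — {0↦1, 1↦2, 2↦0, 3↦3}, {0↦1, 1↦2, 2↦3, 3↦0}
R1: no valid match — LHS pattern not found

Answer: [R0]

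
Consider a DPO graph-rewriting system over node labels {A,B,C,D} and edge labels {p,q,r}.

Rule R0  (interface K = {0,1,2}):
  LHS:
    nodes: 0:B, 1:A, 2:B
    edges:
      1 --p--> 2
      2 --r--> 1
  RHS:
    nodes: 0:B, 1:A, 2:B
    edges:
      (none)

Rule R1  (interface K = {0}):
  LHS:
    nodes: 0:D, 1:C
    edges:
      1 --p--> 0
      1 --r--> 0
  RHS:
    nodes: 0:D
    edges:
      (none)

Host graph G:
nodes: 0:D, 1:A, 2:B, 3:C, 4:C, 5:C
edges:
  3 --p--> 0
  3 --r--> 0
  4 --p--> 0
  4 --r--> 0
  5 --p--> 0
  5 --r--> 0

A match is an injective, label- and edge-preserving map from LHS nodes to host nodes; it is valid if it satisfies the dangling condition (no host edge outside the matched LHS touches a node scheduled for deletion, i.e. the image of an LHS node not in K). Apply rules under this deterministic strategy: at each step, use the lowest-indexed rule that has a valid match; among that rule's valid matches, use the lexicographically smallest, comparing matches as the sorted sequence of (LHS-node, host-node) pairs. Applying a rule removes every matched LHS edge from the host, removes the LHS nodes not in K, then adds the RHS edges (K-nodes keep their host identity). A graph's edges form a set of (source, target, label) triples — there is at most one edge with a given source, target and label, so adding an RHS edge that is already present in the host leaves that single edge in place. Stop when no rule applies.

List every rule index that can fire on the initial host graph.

Answer: [R1]

Derivation:
R0: no valid match — LHS pattern not found
R1: 3 valid matches — {0↦0, 1↦3}, {0↦0, 1↦4}, {0↦0, 1↦5}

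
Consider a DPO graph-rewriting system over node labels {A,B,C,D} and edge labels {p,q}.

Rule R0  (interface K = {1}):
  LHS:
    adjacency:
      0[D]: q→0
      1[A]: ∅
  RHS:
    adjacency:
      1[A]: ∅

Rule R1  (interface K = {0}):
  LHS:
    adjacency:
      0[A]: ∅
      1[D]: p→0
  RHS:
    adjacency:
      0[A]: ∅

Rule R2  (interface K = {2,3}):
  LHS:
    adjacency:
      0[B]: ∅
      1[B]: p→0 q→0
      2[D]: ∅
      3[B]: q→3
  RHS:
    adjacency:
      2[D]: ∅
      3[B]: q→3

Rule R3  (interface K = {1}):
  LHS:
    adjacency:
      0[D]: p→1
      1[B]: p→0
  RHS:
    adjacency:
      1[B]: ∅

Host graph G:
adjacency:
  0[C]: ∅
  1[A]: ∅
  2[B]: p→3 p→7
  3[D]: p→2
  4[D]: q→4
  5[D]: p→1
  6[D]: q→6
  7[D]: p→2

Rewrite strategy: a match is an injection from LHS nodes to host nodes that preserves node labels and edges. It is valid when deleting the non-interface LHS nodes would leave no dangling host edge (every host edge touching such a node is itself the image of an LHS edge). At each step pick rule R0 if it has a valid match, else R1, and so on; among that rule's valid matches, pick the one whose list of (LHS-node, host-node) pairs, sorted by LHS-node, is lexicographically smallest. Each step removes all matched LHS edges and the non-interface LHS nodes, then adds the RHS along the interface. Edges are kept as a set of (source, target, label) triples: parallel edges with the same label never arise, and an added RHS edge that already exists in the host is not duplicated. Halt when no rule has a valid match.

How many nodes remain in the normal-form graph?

start.  V:8 E:7  edges: 2-p->3 2-p->7 3-p->2 4-q->4 5-p->1 6-q->6 7-p->2
1. fire R0 via {0↦4, 1↦1}  →  V:7 E:6  edges: 2-p->3 2-p->7 3-p->2 5-p->1 6-q->6 7-p->2
2. fire R0 via {0↦6, 1↦1}  →  V:6 E:5  edges: 2-p->3 2-p->7 3-p->2 5-p->1 7-p->2
3. fire R1 via {0↦1, 1↦5}  →  V:5 E:4  edges: 2-p->3 2-p->7 3-p->2 7-p->2
4. fire R3 via {0↦3, 1↦2}  →  V:4 E:2  edges: 2-p->7 7-p->2
5. fire R3 via {0↦7, 1↦2}  →  V:3 E:0  edges: ∅
final graph: no rule applies after step 5
NF nodes: {0:C, 1:A, 2:B}

Answer: 3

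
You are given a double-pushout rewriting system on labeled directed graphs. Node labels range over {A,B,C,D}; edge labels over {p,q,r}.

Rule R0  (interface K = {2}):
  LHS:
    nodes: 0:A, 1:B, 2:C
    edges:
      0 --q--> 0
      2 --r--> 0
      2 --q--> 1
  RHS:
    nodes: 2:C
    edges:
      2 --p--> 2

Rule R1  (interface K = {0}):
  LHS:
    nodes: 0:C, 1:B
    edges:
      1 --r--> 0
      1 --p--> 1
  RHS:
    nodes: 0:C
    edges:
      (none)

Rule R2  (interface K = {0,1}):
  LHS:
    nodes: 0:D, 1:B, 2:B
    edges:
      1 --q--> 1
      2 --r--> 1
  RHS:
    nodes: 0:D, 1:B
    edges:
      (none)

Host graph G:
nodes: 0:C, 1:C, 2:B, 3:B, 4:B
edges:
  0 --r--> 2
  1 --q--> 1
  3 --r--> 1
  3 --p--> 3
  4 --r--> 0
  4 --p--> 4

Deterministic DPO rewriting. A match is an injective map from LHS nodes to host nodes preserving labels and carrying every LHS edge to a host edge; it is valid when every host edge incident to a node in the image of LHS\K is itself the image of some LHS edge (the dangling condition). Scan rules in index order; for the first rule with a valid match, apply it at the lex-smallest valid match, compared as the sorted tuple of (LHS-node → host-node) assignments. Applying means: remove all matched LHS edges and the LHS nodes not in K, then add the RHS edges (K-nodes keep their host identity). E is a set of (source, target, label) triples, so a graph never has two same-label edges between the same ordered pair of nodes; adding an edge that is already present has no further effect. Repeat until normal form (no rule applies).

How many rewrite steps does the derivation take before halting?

Answer: 2

Rewrite trace:
[0] host  ⇒  5 nodes, 6 edges  {0-r->2 1-q->1 3-r->1 3-p->3 4-r->0 4-p->4}
[1] R1 @ {0↦0, 1↦4}  ⇒  4 nodes, 4 edges  {0-r->2 1-q->1 3-r->1 3-p->3}
[2] R1 @ {0↦1, 1↦3}  ⇒  3 nodes, 2 edges  {0-r->2 1-q->1}
final graph: no rule applies after step 2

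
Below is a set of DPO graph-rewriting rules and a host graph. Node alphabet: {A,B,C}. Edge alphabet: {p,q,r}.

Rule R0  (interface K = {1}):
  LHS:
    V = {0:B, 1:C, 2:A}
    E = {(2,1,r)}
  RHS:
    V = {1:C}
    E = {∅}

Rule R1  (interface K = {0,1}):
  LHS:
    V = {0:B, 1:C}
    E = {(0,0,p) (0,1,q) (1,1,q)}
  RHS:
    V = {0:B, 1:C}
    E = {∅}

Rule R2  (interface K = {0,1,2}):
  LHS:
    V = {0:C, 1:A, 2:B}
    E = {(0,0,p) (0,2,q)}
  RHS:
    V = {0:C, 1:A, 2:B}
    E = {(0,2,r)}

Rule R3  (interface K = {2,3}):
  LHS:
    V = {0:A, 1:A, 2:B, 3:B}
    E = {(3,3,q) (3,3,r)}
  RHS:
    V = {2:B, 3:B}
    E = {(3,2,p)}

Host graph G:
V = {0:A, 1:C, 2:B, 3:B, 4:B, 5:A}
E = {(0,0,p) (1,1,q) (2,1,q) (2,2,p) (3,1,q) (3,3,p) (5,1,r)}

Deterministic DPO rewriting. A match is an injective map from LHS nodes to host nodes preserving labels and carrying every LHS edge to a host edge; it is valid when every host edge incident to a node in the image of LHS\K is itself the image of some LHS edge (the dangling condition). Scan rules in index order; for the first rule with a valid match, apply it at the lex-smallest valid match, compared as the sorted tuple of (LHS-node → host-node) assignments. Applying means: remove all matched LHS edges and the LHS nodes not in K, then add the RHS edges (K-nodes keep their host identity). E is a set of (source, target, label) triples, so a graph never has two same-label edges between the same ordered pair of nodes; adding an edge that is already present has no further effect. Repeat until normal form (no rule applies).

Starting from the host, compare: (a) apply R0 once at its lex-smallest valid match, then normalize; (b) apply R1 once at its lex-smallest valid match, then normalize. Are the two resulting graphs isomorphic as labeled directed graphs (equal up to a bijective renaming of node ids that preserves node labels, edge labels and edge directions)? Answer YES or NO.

branch R0-first: apply at {0↦4, 1↦1, 2↦5} → |E|=6, then 1 more step(s) → NF |V|=4 |E|=3 V={0:A, 1:C, 2:B, 3:B} E=0-p->0 3-q->1 3-p->3
branch R1-first: apply at {0↦2, 1↦1} → |E|=4, then 1 more step(s) → NF |V|=4 |E|=3 V={0:A, 1:C, 3:B, 4:B} E=0-p->0 3-q->1 3-p->3
graphs isomorphic (equal up to label-preserving node renaming)

Answer: YES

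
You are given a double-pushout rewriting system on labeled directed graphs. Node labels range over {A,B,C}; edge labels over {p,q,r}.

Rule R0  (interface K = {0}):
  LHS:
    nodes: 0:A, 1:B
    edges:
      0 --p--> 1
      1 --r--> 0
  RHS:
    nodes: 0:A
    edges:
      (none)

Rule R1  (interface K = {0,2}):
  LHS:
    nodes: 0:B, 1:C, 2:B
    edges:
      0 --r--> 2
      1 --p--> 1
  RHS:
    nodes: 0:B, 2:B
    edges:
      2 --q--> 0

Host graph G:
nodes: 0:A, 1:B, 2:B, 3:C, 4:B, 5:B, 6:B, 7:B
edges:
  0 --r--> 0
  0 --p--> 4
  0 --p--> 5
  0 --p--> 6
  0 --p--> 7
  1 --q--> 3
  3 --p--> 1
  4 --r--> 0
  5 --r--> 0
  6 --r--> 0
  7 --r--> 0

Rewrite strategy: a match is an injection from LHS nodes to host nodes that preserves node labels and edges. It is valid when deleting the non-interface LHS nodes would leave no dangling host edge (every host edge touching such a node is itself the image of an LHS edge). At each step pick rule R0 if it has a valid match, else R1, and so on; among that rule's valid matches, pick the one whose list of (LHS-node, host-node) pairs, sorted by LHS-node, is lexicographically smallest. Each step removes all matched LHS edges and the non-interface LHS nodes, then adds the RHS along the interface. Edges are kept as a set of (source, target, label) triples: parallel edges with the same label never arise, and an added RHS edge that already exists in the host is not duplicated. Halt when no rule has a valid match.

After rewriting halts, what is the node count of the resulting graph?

Answer: 4

Derivation:
initial: |V|=8 |E|=11  E = 0-r->0 0-p->4 0-p->5 0-p->6 0-p->7 1-q->3 3-p->1 4-r->0 5-r->0 6-r->0 7-r->0
step 1: apply R0 at {0↦0, 1↦4}  → |V|=7 |E|=9  E = 0-r->0 0-p->5 0-p->6 0-p->7 1-q->3 3-p->1 5-r->0 6-r->0 7-r->0
step 2: apply R0 at {0↦0, 1↦5}  → |V|=6 |E|=7  E = 0-r->0 0-p->6 0-p->7 1-q->3 3-p->1 6-r->0 7-r->0
step 3: apply R0 at {0↦0, 1↦6}  → |V|=5 |E|=5  E = 0-r->0 0-p->7 1-q->3 3-p->1 7-r->0
step 4: apply R0 at {0↦0, 1↦7}  → |V|=4 |E|=3  E = 0-r->0 1-q->3 3-p->1
halt: no rule applies after step 4
NF nodes: {0:A, 1:B, 2:B, 3:C}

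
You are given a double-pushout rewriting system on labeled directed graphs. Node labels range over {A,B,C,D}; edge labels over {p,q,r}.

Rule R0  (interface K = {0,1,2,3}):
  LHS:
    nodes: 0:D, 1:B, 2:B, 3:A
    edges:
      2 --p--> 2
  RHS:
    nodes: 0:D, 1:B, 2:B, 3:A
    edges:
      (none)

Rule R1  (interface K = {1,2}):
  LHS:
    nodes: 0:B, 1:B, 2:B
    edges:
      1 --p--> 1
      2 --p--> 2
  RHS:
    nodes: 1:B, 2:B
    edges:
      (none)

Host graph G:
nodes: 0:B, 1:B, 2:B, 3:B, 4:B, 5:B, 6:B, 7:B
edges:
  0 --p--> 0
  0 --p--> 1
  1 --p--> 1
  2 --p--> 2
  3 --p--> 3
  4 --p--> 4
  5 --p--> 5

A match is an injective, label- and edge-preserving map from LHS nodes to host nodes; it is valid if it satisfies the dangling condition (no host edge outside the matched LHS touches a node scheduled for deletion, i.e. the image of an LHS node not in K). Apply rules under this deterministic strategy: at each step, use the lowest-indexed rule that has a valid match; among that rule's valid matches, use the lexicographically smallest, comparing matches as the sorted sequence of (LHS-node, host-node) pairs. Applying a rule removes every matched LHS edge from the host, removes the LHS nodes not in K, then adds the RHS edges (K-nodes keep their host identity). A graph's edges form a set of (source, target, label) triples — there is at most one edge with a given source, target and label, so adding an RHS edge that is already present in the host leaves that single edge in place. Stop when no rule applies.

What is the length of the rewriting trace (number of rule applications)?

Answer: 3

Steps:
start.  V:8 E:7  edges: 0-p->0 0-p->1 1-p->1 2-p->2 3-p->3 4-p->4 5-p->5
1. fire R1 via {0↦6, 1↦0, 2↦1}  →  V:7 E:5  edges: 0-p->1 2-p->2 3-p->3 4-p->4 5-p->5
2. fire R1 via {0↦7, 1↦2, 2↦3}  →  V:6 E:3  edges: 0-p->1 4-p->4 5-p->5
3. fire R1 via {0↦2, 1↦4, 2↦5}  →  V:5 E:1  edges: 0-p->1
final graph: no rule applies after step 3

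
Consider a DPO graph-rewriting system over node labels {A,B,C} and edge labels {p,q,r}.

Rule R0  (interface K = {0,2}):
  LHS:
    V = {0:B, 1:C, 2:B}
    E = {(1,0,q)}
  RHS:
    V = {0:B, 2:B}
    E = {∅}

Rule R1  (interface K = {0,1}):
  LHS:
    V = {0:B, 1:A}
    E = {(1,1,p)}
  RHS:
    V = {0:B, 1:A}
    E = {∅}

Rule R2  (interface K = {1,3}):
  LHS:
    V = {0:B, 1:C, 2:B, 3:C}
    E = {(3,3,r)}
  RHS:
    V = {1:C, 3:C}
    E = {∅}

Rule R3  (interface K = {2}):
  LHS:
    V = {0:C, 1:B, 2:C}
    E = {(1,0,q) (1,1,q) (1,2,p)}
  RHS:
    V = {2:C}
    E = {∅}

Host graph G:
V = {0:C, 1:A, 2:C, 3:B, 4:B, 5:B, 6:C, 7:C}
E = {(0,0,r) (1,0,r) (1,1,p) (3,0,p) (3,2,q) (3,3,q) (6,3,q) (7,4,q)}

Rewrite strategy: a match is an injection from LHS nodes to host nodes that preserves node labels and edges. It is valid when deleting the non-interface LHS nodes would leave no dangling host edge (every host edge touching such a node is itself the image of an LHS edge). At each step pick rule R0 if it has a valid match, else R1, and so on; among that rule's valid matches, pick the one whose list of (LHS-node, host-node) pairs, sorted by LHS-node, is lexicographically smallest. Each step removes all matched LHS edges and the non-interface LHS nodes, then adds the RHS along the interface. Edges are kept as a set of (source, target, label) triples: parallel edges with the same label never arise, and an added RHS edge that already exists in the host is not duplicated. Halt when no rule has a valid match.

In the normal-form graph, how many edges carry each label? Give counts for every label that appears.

initial: |V|=8 |E|=8  E = 0-r->0 1-r->0 1-p->1 3-p->0 3-q->2 3-q->3 6-q->3 7-q->4
step 1: apply R0 at {0↦3, 1↦6, 2↦4}  → |V|=7 |E|=7  E = 0-r->0 1-r->0 1-p->1 3-p->0 3-q->2 3-q->3 7-q->4
step 2: apply R0 at {0↦4, 1↦7, 2↦3}  → |V|=6 |E|=6  E = 0-r->0 1-r->0 1-p->1 3-p->0 3-q->2 3-q->3
step 3: apply R1 at {0↦3, 1↦1}  → |V|=6 |E|=5  E = 0-r->0 1-r->0 3-p->0 3-q->2 3-q->3
step 4: apply R2 at {0↦4, 1↦2, 2↦5, 3↦0}  → |V|=4 |E|=4  E = 1-r->0 3-p->0 3-q->2 3-q->3
step 5: apply R3 at {0↦2, 1↦3, 2↦0}  → |V|=2 |E|=1  E = 1-r->0
final graph: no rule applies after step 5
NF edges: [(1, 0, 'r')]

Answer: r:1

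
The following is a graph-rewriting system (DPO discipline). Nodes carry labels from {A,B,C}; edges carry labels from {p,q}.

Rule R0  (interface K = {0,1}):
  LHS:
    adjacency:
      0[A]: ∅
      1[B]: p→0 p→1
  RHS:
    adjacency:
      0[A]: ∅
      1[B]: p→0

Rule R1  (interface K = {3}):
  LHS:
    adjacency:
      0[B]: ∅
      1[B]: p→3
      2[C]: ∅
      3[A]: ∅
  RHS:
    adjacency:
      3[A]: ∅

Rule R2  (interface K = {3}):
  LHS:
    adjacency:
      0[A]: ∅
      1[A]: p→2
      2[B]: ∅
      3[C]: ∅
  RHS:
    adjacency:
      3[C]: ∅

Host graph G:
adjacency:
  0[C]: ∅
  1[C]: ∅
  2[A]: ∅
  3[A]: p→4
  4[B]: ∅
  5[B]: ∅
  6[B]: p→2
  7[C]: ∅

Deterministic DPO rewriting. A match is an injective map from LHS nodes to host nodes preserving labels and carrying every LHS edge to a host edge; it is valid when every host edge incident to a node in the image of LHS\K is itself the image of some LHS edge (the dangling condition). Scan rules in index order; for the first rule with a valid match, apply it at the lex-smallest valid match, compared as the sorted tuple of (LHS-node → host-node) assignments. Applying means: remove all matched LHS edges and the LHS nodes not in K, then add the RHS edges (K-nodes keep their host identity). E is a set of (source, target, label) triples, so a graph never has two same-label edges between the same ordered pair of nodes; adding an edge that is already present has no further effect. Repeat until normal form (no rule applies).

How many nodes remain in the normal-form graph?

start.  V:8 E:2  edges: 3-p->4 6-p->2
1. fire R1 via {0↦5, 1↦6, 2↦0, 3↦2}  →  V:5 E:1  edges: 3-p->4
2. fire R2 via {0↦2, 1↦3, 2↦4, 3↦1}  →  V:2 E:0  edges: ∅
final graph: no rule applies after step 2
NF nodes: {1:C, 7:C}

Answer: 2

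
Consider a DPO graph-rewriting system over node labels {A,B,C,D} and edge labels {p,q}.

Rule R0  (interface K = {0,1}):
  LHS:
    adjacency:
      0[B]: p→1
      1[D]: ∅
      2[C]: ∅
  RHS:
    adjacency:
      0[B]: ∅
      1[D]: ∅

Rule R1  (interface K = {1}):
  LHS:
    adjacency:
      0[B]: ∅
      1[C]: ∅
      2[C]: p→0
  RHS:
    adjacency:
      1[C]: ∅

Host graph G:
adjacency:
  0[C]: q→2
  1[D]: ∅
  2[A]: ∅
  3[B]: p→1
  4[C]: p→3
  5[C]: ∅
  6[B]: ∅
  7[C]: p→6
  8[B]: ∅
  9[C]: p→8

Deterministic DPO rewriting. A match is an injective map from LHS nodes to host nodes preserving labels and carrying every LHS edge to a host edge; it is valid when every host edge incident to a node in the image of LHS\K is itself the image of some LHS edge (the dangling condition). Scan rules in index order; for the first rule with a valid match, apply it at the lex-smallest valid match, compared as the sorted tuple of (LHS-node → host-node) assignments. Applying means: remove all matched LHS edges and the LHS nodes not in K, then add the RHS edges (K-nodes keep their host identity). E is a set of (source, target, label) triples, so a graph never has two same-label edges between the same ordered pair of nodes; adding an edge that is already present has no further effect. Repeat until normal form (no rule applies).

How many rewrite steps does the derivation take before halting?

initial: |V|=10 |E|=5  E = 0-q->2 3-p->1 4-p->3 7-p->6 9-p->8
step 1: apply R0 at {0↦3, 1↦1, 2↦5}  → |V|=9 |E|=4  E = 0-q->2 4-p->3 7-p->6 9-p->8
step 2: apply R1 at {0↦3, 1↦0, 2↦4}  → |V|=7 |E|=3  E = 0-q->2 7-p->6 9-p->8
step 3: apply R1 at {0↦6, 1↦0, 2↦7}  → |V|=5 |E|=2  E = 0-q->2 9-p->8
step 4: apply R1 at {0↦8, 1↦0, 2↦9}  → |V|=3 |E|=1  E = 0-q->2
halt: no rule applies after step 4

Answer: 4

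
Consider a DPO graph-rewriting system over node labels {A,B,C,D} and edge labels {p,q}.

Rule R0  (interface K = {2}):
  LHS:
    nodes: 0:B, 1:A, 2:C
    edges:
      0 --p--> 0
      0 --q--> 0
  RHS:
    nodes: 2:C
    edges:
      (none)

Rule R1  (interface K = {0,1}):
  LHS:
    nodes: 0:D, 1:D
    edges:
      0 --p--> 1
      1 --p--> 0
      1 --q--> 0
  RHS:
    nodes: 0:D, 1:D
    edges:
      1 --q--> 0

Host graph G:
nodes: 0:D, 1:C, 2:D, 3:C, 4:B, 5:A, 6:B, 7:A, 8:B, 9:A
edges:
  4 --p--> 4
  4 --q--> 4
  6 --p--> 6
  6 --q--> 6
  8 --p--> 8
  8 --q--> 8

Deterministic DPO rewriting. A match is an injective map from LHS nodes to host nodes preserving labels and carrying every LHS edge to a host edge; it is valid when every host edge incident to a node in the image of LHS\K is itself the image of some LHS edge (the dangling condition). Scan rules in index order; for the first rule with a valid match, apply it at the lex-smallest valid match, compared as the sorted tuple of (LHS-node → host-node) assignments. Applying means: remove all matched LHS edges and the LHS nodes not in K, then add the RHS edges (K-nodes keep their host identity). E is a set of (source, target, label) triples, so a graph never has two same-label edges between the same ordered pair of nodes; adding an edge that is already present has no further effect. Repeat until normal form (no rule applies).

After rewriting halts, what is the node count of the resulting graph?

Answer: 4

Steps:
start.  V:10 E:6  edges: 4-p->4 4-q->4 6-p->6 6-q->6 8-p->8 8-q->8
1. fire R0 via {0↦4, 1↦5, 2↦1}  →  V:8 E:4  edges: 6-p->6 6-q->6 8-p->8 8-q->8
2. fire R0 via {0↦6, 1↦7, 2↦1}  →  V:6 E:2  edges: 8-p->8 8-q->8
3. fire R0 via {0↦8, 1↦9, 2↦1}  →  V:4 E:0  edges: ∅
final graph: no rule applies after step 3
NF nodes: {0:D, 1:C, 2:D, 3:C}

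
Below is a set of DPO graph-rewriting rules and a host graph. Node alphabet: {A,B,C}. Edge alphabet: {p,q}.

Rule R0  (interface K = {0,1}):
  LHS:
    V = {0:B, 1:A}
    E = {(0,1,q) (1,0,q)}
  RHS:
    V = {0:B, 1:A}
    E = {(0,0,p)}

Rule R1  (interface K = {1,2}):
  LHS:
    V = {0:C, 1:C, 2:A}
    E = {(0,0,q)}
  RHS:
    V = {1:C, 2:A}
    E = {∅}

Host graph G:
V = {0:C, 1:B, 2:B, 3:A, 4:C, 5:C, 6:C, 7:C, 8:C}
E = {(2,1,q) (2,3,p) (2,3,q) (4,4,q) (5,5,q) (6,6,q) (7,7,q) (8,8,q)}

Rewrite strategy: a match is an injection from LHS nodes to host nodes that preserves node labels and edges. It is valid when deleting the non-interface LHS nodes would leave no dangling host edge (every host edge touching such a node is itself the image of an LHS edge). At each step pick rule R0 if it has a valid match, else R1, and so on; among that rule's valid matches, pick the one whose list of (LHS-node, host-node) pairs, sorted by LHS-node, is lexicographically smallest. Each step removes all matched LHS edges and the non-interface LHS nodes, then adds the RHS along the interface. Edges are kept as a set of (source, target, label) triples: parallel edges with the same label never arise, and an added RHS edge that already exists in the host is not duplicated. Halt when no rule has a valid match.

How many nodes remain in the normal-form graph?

Answer: 4

Derivation:
initial: |V|=9 |E|=8  E = 2-q->1 2-p->3 2-q->3 4-q->4 5-q->5 6-q->6 7-q->7 8-q->8
step 1: apply R1 at {0↦4, 1↦0, 2↦3}  → |V|=8 |E|=7  E = 2-q->1 2-p->3 2-q->3 5-q->5 6-q->6 7-q->7 8-q->8
step 2: apply R1 at {0↦5, 1↦0, 2↦3}  → |V|=7 |E|=6  E = 2-q->1 2-p->3 2-q->3 6-q->6 7-q->7 8-q->8
step 3: apply R1 at {0↦6, 1↦0, 2↦3}  → |V|=6 |E|=5  E = 2-q->1 2-p->3 2-q->3 7-q->7 8-q->8
step 4: apply R1 at {0↦7, 1↦0, 2↦3}  → |V|=5 |E|=4  E = 2-q->1 2-p->3 2-q->3 8-q->8
step 5: apply R1 at {0↦8, 1↦0, 2↦3}  → |V|=4 |E|=3  E = 2-q->1 2-p->3 2-q->3
normal form: no rule applies after step 5
NF nodes: {0:C, 1:B, 2:B, 3:A}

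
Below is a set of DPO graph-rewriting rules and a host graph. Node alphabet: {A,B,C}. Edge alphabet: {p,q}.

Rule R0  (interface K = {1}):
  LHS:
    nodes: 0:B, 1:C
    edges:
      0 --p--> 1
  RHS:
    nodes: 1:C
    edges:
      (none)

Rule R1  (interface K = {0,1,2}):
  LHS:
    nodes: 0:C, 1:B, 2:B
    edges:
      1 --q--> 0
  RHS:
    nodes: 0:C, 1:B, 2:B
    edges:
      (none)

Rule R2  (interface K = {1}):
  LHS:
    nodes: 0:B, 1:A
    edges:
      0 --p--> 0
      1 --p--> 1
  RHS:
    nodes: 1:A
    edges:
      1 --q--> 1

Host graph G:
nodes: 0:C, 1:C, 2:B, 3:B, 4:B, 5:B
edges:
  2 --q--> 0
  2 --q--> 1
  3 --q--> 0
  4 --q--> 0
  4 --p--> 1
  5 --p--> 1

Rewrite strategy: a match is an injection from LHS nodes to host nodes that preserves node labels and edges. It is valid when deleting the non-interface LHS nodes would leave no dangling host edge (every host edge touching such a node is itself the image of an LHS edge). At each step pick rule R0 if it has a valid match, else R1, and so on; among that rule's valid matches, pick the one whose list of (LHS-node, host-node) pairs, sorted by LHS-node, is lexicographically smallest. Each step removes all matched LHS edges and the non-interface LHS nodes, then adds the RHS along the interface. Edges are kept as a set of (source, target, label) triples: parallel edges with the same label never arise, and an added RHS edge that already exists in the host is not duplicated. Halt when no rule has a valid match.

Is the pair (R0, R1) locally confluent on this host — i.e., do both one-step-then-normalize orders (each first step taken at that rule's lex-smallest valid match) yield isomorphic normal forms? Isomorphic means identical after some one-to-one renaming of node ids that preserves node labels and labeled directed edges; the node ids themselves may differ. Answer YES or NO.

Answer: YES

Rewrite trace:
branch R0-first: apply at {0↦5, 1↦1} → |E|=5, then 5 more step(s) → NF |V|=4 |E|=0 V={0:C, 1:C, 2:B, 3:B} E=∅
branch R1-first: apply at {0↦0, 1↦2, 2↦3} → |E|=5, then 5 more step(s) → NF |V|=4 |E|=0 V={0:C, 1:C, 2:B, 3:B} E=∅
graphs isomorphic (equal up to label-preserving node renaming)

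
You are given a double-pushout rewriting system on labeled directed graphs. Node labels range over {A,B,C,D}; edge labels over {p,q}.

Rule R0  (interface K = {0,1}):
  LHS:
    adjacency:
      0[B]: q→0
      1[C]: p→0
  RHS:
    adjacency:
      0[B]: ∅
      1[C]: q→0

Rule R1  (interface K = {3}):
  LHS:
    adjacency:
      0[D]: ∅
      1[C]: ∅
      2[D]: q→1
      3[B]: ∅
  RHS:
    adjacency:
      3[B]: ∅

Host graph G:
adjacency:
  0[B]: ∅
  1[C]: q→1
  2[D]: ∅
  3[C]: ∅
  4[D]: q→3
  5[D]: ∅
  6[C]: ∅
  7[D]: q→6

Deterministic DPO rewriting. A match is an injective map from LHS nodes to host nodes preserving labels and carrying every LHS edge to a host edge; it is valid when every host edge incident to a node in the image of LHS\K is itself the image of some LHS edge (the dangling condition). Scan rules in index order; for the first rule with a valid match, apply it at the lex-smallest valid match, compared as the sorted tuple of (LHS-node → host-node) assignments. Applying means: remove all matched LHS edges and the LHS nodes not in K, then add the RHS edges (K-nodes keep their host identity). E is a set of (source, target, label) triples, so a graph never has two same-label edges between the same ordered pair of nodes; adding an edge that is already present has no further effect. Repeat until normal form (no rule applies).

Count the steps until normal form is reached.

[0] host  ⇒  8 nodes, 3 edges  {1-q->1 4-q->3 7-q->6}
[1] R1 @ {0↦2, 1↦3, 2↦4, 3↦0}  ⇒  5 nodes, 2 edges  {1-q->1 7-q->6}
[2] R1 @ {0↦5, 1↦6, 2↦7, 3↦0}  ⇒  2 nodes, 1 edges  {1-q->1}
halt: no rule applies after step 2

Answer: 2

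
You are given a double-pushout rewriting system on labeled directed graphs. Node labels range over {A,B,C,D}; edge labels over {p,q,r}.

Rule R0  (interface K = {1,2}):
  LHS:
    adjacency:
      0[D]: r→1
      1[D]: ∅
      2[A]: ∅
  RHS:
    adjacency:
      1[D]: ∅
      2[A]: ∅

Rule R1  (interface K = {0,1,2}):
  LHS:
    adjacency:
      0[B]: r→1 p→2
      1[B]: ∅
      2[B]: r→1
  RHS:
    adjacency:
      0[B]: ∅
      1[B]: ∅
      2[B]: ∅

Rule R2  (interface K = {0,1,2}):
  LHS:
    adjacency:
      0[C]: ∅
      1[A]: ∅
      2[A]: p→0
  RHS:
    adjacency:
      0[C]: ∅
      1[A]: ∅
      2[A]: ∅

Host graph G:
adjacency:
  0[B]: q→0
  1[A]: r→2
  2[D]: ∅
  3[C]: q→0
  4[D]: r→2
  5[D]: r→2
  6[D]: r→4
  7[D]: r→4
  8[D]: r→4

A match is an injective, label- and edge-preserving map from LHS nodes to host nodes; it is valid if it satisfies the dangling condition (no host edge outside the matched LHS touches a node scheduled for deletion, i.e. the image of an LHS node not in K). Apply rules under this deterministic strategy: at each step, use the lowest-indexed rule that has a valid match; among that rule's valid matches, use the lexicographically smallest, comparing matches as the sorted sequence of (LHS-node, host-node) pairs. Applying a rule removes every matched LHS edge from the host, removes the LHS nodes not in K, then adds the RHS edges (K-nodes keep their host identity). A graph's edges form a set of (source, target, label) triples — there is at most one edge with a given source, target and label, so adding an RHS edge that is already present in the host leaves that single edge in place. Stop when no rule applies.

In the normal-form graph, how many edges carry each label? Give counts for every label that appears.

start.  V:9 E:8  edges: 0-q->0 1-r->2 3-q->0 4-r->2 5-r->2 6-r->4 7-r->4 8-r->4
1. fire R0 via {0↦5, 1↦2, 2↦1}  →  V:8 E:7  edges: 0-q->0 1-r->2 3-q->0 4-r->2 6-r->4 7-r->4 8-r->4
2. fire R0 via {0↦6, 1↦4, 2↦1}  →  V:7 E:6  edges: 0-q->0 1-r->2 3-q->0 4-r->2 7-r->4 8-r->4
3. fire R0 via {0↦7, 1↦4, 2↦1}  →  V:6 E:5  edges: 0-q->0 1-r->2 3-q->0 4-r->2 8-r->4
4. fire R0 via {0↦8, 1↦4, 2↦1}  →  V:5 E:4  edges: 0-q->0 1-r->2 3-q->0 4-r->2
5. fire R0 via {0↦4, 1↦2, 2↦1}  →  V:4 E:3  edges: 0-q->0 1-r->2 3-q->0
final graph: no rule applies after step 5
NF edges: [(0, 0, 'q'), (1, 2, 'r'), (3, 0, 'q')]

Answer: q:2 r:1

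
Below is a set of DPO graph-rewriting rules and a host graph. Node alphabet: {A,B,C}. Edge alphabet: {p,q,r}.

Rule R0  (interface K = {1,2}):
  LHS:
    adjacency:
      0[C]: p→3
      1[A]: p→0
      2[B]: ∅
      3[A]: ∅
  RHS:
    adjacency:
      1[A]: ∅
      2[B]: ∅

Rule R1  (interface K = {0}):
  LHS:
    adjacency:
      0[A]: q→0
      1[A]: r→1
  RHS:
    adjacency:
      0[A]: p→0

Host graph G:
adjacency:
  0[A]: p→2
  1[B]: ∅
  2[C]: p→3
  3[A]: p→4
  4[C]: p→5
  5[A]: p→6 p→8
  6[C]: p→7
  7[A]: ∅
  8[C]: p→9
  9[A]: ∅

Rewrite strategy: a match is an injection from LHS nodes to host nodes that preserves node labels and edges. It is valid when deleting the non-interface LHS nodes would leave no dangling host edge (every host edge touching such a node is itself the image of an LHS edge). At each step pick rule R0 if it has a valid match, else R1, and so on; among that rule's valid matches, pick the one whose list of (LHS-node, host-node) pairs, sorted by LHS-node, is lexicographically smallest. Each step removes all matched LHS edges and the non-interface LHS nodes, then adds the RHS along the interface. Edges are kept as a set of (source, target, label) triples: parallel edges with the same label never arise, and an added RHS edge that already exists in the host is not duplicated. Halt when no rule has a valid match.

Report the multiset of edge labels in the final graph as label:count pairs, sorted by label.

start.  V:10 E:8  edges: 0-p->2 2-p->3 3-p->4 4-p->5 5-p->6 5-p->8 6-p->7 8-p->9
1. fire R0 via {0↦6, 1↦5, 2↦1, 3↦7}  →  V:8 E:6  edges: 0-p->2 2-p->3 3-p->4 4-p->5 5-p->8 8-p->9
2. fire R0 via {0↦8, 1↦5, 2↦1, 3↦9}  →  V:6 E:4  edges: 0-p->2 2-p->3 3-p->4 4-p->5
3. fire R0 via {0↦4, 1↦3, 2↦1, 3↦5}  →  V:4 E:2  edges: 0-p->2 2-p->3
4. fire R0 via {0↦2, 1↦0, 2↦1, 3↦3}  →  V:2 E:0  edges: ∅
normal form: no rule applies after step 4
NF edges: []

Answer: (no edges)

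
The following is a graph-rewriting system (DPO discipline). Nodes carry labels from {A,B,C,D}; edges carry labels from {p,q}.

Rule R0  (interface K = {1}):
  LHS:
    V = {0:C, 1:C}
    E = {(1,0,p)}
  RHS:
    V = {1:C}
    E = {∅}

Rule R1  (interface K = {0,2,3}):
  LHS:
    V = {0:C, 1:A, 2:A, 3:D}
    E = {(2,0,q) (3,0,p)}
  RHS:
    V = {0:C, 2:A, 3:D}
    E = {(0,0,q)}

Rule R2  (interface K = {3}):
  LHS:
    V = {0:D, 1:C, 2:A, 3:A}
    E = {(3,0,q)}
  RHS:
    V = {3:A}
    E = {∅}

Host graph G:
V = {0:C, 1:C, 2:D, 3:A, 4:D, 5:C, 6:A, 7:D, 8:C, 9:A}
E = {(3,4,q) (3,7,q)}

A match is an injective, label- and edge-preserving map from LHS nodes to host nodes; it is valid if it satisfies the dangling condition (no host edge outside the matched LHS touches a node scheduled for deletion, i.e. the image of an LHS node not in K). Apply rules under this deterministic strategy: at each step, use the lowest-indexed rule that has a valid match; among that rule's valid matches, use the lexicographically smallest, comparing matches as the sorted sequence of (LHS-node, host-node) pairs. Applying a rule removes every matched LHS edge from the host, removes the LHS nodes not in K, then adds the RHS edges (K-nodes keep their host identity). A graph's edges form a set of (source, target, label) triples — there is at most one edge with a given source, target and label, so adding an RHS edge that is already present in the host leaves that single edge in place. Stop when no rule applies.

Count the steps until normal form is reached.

Answer: 2

Steps:
start.  V:10 E:2  edges: 3-q->4 3-q->7
1. fire R2 via {0↦4, 1↦0, 2↦6, 3↦3}  →  V:7 E:1  edges: 3-q->7
2. fire R2 via {0↦7, 1↦1, 2↦9, 3↦3}  →  V:4 E:0  edges: ∅
halt: no rule applies after step 2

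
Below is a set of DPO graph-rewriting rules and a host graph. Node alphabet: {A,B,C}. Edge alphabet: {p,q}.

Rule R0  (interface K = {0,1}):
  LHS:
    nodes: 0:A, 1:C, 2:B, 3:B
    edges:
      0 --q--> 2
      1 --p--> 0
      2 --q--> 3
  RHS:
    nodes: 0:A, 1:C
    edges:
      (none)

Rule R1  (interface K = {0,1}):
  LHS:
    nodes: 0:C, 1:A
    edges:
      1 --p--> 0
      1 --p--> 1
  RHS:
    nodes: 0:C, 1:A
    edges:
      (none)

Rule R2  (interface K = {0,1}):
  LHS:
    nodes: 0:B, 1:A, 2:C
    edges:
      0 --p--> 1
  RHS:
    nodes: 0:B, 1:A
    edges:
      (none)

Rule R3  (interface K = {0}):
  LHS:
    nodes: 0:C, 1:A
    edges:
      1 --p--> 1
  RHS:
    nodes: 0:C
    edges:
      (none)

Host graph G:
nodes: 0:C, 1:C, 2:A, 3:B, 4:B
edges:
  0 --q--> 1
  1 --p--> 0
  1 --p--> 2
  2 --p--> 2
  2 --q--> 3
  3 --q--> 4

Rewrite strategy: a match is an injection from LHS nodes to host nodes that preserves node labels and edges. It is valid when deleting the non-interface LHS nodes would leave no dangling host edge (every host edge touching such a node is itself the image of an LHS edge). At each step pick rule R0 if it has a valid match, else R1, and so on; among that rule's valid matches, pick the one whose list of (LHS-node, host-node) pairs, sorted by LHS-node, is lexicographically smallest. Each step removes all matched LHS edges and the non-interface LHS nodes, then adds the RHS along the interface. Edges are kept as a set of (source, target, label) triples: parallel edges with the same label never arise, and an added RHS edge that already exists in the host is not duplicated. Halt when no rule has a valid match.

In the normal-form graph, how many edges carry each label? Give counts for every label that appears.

start.  V:5 E:6  edges: 0-q->1 1-p->0 1-p->2 2-p->2 2-q->3 3-q->4
1. fire R0 via {0↦2, 1↦1, 2↦3, 3↦4}  →  V:3 E:3  edges: 0-q->1 1-p->0 2-p->2
2. fire R3 via {0↦0, 1↦2}  →  V:2 E:2  edges: 0-q->1 1-p->0
final graph: no rule applies after step 2
NF edges: [(0, 1, 'q'), (1, 0, 'p')]

Answer: p:1 q:1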